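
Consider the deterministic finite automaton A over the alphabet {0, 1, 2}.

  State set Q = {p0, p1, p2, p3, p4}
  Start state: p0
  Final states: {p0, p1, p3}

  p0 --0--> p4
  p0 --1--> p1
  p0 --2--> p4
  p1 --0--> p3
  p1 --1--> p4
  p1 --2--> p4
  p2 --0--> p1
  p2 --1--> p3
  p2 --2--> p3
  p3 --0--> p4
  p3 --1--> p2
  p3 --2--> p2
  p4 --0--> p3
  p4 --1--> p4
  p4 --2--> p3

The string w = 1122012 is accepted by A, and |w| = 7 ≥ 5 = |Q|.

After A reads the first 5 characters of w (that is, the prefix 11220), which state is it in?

p1

State sequence: p0 -1-> p1 -1-> p4 -2-> p3 -2-> p2 -0-> p1

After reading 5 characters, A is in state p1.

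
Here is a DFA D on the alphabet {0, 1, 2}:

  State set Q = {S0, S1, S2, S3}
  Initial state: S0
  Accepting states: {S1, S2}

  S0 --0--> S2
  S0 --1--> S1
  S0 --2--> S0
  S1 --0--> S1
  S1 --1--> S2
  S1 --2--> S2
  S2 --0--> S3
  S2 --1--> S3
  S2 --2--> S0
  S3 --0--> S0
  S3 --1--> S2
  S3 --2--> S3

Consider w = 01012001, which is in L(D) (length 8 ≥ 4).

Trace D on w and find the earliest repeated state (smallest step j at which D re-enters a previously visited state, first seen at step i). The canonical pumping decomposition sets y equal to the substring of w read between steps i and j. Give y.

010

Run of D on w = 0 1 0 1 2 0 0 1:
  step 0: S0  (start)
  step 1: S2  (read 0: S0→S2)
  step 2: S3  (read 1: S2→S3)
  step 3: S0  (read 0: S3→S0)   ← first repeat (S0 seen earlier)
  step 4: S1  (read 1: S0→S1)
  step 5: S2  (read 2: S1→S2)
  step 6: S3  (read 0: S2→S3)
  step 7: S0  (read 0: S3→S0)
  step 8: S1  (read 1: S0→S1)

So i = 0, j = 3, giving x = w[0:0] = ε, y = w[0:3] = 010, z = w[3:8] = 12001.
Check: |xy| = 3 ≤ 4 and |y| = 3 ≥ 1. Reading y takes D from S0 back to S0, so every xyⁱz is accepted.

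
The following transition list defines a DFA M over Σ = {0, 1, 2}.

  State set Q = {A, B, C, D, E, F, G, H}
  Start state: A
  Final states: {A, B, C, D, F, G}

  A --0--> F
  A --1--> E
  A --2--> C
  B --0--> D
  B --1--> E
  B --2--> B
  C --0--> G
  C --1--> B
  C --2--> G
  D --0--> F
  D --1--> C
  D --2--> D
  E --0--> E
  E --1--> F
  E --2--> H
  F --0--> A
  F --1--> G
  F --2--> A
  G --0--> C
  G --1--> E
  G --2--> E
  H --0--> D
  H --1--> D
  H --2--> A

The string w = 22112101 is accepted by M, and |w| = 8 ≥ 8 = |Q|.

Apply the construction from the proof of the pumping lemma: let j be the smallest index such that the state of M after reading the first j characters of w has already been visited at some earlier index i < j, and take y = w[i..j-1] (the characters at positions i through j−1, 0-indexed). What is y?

Run of M on w = 2 2 1 1 2 1 0 1:
  step 0: A  (start)
  step 1: C  (read 2: A→C)
  step 2: G  (read 2: C→G)
  step 3: E  (read 1: G→E)
  step 4: F  (read 1: E→F)
  step 5: A  (read 2: F→A)   ← first repeat (A seen earlier)
  step 6: E  (read 1: A→E)
  step 7: E  (read 0: E→E)
  step 8: F  (read 1: E→F)

So i = 0, j = 5, giving x = w[0:0] = ε, y = w[0:5] = 22112, z = w[5:8] = 101.
Check: |xy| = 5 ≤ 8 and |y| = 5 ≥ 1. Reading y takes M from A back to A, so every xyⁱz is accepted.
Since M has 8 states, any run of length ≥ 8 visits 8+1 states, so by pigeonhole some state repeats within the first 8 steps — that repeat gives the pumpable loop.

22112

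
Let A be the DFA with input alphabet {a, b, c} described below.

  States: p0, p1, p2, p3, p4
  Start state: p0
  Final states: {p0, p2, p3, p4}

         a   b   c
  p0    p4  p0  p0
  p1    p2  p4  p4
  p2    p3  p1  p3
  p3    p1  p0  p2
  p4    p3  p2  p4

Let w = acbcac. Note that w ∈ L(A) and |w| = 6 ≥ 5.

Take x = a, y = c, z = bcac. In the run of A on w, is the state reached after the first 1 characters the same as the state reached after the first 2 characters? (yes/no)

yes

State sequence: p0 -a-> p4 -c-> p4

After x (step 1): p4. After xy (step 2): p4.
They match, so y = c drives A around a cycle from p4 back to itself; pumping y any number of times keeps A in p4 before reading z, and xyⁱz ∈ L(A) for every i ≥ 0.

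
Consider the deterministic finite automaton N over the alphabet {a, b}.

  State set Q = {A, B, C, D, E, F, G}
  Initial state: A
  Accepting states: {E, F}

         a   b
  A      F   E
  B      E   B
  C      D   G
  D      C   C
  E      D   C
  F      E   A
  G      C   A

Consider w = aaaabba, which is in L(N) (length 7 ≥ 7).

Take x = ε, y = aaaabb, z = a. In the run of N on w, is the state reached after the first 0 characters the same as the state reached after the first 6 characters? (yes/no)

yes

Run of N on the first 6 characters of w = a a a a b b:
  step 0: A  (start)
  step 1: F  (read a: A→F)
  step 2: E  (read a: F→E)
  step 3: D  (read a: E→D)
  step 4: C  (read a: D→C)
  step 5: G  (read b: C→G)
  step 6: A  (read b: G→A)

After x (step 0): A. After xy (step 6): A.
They match, so y = aaaabb drives N around a cycle from A back to itself; pumping y any number of times keeps N in A before reading z, and xyⁱz ∈ L(N) for every i ≥ 0.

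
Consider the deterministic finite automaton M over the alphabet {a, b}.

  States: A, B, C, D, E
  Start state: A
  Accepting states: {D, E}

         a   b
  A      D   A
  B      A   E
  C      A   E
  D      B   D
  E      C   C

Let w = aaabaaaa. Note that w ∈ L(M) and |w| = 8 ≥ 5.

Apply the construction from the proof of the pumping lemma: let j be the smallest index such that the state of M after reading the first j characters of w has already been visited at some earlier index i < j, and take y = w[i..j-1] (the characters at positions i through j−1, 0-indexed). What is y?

Run of M on w = a a a b a a a a:
  step 0: A  (start)
  step 1: D  (read a: A→D)
  step 2: B  (read a: D→B)
  step 3: A  (read a: B→A)   ← first repeat (A seen earlier)
  step 4: A  (read b: A→A)
  step 5: D  (read a: A→D)
  step 6: B  (read a: D→B)
  step 7: A  (read a: B→A)
  step 8: D  (read a: A→D)

So i = 0, j = 3, giving x = w[0:0] = ε, y = w[0:3] = aaa, z = w[3:8] = baaaa.
Check: |xy| = 3 ≤ 5 and |y| = 3 ≥ 1. Reading y takes M from A back to A, so every xyⁱz is accepted.

aaa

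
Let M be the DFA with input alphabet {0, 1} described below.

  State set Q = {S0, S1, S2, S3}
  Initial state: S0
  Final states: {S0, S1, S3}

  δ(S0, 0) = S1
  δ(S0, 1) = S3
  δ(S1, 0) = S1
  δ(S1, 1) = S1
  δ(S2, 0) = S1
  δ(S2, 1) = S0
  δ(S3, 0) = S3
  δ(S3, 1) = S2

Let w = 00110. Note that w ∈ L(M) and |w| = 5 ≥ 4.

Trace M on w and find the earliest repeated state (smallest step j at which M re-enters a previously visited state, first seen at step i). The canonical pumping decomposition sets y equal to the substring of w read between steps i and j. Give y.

Run of M on w = 0 0 1 1 0:
  step 0: S0  (start)
  step 1: S1  (read 0: S0→S1)
  step 2: S1  (read 0: S1→S1)   ← first repeat (S1 seen earlier)
  step 3: S1  (read 1: S1→S1)
  step 4: S1  (read 1: S1→S1)
  step 5: S1  (read 0: S1→S1)

So i = 1, j = 2, giving x = w[0:1] = 0, y = w[1:2] = 0, z = w[2:5] = 110.
Check: |xy| = 2 ≤ 4 and |y| = 1 ≥ 1. Reading y takes M from S1 back to S1, so every xyⁱz is accepted.

0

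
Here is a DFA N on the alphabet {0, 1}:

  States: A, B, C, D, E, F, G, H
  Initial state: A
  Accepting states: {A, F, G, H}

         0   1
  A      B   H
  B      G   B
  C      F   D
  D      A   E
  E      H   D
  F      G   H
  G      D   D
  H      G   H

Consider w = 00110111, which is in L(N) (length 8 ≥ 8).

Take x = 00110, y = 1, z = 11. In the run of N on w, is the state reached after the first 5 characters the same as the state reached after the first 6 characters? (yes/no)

Run of N on the first 6 characters of w = 0 0 1 1 0 1:
  step 0: A  (start)
  step 1: B  (read 0: A→B)
  step 2: G  (read 0: B→G)
  step 3: D  (read 1: G→D)
  step 4: E  (read 1: D→E)
  step 5: H  (read 0: E→H)
  step 6: H  (read 1: H→H)

After x (step 5): H. After xy (step 6): H.
They match, so y = 1 drives N around a cycle from H back to itself; pumping y any number of times keeps N in H before reading z, and xyⁱz ∈ L(N) for every i ≥ 0.

yes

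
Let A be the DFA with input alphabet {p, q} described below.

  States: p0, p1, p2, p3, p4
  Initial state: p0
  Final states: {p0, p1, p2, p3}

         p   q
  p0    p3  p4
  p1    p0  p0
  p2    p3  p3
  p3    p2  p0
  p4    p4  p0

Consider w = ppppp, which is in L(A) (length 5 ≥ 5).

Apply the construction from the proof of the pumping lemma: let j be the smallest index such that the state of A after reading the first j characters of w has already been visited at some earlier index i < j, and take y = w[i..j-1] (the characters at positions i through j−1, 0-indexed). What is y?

State sequence: p0 -p-> p3 -p-> p2 -p-> p3 -p-> p2 -p-> p3
First repeat at step 3: p3 was already visited.

So i = 1, j = 3, giving x = w[0:1] = p, y = w[1:3] = pp, z = w[3:5] = pp.
Check: |xy| = 3 ≤ 5 and |y| = 2 ≥ 1. Reading y takes A from p3 back to p3, so every xyⁱz is accepted.

pp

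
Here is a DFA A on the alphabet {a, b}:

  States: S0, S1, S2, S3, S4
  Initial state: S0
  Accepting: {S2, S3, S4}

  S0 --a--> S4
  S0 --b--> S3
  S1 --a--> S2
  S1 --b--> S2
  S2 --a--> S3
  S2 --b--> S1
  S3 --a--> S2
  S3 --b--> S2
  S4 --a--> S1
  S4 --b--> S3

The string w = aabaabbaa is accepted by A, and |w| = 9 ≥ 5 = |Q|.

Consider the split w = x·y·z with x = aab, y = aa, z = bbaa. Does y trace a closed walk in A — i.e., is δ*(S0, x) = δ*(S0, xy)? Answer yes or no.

State sequence: S0 -a-> S4 -a-> S1 -b-> S2 -a-> S3 -a-> S2

After x (step 3): S2. After xy (step 5): S2.
They match, so y = aa drives A around a cycle from S2 back to itself; pumping y any number of times keeps A in S2 before reading z, and xyⁱz ∈ L(A) for every i ≥ 0.

yes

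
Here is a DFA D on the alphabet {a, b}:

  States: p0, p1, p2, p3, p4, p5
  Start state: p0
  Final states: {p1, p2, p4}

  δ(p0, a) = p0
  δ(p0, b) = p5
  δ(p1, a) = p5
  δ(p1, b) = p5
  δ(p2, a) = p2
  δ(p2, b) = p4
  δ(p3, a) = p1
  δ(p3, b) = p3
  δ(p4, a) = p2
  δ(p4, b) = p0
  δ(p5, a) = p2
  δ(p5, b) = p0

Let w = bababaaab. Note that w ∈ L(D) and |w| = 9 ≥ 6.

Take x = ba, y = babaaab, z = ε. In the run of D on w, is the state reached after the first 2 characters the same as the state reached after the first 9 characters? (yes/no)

State sequence: p0 -b-> p5 -a-> p2 -b-> p4 -a-> p2 -b-> p4 -a-> p2 -a-> p2 -a-> p2 -b-> p4

After x (step 2): p2. After xy (step 9): p4.
They differ (p2 ≠ p4), so y is not a cycle from the state after x; this split is not the one the pumping-lemma construction produces, and pumping y need not keep the string in L(D).

no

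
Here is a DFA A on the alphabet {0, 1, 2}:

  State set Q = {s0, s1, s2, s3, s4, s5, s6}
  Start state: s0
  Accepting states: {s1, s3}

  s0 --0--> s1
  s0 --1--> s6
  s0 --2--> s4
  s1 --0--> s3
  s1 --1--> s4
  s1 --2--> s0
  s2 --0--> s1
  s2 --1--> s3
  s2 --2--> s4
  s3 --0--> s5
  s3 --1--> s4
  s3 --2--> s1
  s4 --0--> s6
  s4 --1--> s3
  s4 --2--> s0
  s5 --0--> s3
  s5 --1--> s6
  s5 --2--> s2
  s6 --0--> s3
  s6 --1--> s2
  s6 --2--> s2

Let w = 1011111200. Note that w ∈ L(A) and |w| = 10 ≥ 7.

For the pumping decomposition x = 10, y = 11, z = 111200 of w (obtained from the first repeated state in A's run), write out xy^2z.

xy^2z = 10·11·11·111200 = 101111111200.
Reading y = 11 takes A from s3 back to s3, so after x·y·y the machine is still in s3, and z then leads to the accepting state s3. Hence 101111111200 ∈ L(A).

101111111200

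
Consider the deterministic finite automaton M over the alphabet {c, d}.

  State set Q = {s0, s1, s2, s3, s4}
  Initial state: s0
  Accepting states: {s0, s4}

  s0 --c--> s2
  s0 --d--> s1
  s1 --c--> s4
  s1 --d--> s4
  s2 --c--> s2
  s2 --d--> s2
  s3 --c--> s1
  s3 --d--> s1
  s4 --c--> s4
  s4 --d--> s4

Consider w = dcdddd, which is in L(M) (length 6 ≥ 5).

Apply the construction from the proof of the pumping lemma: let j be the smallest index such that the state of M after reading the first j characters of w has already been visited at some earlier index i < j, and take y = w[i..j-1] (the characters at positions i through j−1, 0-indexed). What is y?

d

State sequence: s0 -d-> s1 -c-> s4 -d-> s4 -d-> s4 -d-> s4 -d-> s4
First repeat at step 3: s4 was already visited.

So i = 2, j = 3, giving x = w[0:2] = dc, y = w[2:3] = d, z = w[3:6] = ddd.
Check: |xy| = 3 ≤ 5 and |y| = 1 ≥ 1. Reading y takes M from s4 back to s4, so every xyⁱz is accepted.
The DFA has 5 states, so the proof of the pumping lemma guarantees a repeated state among the first 5+1 visited; the segment between the two visits is the pumpable y.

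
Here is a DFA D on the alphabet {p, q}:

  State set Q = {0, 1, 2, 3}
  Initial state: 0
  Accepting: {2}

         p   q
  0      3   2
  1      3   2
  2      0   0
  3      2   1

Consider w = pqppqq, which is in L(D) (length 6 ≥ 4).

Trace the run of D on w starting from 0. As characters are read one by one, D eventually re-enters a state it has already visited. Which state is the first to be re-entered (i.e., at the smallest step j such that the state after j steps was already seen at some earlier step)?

3

State sequence: 0 -p-> 3 -q-> 1 -p-> 3 -p-> 2 -q-> 0 -q-> 2
First repeat at step 3: 3 was already visited.

The earliest repeat is at step j = 3: D is in 3, which it already visited at step i = 1.
With |Q| = 4, pigeonhole forces a state repeat no later than step 4; the substring read between the first and second visits to that state can be pumped.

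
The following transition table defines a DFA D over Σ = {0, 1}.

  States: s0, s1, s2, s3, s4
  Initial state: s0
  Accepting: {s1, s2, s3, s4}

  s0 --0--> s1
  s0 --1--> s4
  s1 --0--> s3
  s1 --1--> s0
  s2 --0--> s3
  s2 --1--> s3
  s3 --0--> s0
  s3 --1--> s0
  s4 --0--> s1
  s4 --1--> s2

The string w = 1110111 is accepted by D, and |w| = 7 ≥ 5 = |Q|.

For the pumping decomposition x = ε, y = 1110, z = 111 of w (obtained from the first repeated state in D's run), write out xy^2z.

xy^2z = ε·1110·1110·111 = 11101110111.
Reading y = 1110 takes D from s0 back to s0, so after x·y·y the machine is still in s0, and z then leads to the accepting state s3. Hence 11101110111 ∈ L(D).

11101110111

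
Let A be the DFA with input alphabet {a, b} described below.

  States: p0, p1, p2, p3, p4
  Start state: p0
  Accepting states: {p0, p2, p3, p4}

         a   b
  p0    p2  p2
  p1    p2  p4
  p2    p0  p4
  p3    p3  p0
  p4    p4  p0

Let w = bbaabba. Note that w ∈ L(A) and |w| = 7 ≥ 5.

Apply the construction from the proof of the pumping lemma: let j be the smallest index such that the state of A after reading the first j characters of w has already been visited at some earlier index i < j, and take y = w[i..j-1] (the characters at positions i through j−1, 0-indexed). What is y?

Run of A on w = b b a a b b a:
  step 0: p0  (start)
  step 1: p2  (read b: p0→p2)
  step 2: p4  (read b: p2→p4)
  step 3: p4  (read a: p4→p4)   ← first repeat (p4 seen earlier)
  step 4: p4  (read a: p4→p4)
  step 5: p0  (read b: p4→p0)
  step 6: p2  (read b: p0→p2)
  step 7: p0  (read a: p2→p0)

So i = 2, j = 3, giving x = w[0:2] = bb, y = w[2:3] = a, z = w[3:7] = abba.
Check: |xy| = 3 ≤ 5 and |y| = 1 ≥ 1. Reading y takes A from p4 back to p4, so every xyⁱz is accepted.

a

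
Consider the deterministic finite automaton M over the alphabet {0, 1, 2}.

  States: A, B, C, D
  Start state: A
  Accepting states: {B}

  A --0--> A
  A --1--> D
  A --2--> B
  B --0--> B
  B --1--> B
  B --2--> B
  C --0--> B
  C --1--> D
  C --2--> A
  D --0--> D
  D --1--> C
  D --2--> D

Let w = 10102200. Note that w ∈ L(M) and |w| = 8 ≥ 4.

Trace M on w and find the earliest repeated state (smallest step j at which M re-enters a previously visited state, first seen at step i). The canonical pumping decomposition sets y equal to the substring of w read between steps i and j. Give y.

0

Run of M on w = 1 0 1 0 2 2 0 0:
  step 0: A  (start)
  step 1: D  (read 1: A→D)
  step 2: D  (read 0: D→D)   ← first repeat (D seen earlier)
  step 3: C  (read 1: D→C)
  step 4: B  (read 0: C→B)
  step 5: B  (read 2: B→B)
  step 6: B  (read 2: B→B)
  step 7: B  (read 0: B→B)
  step 8: B  (read 0: B→B)

So i = 1, j = 2, giving x = w[0:1] = 1, y = w[1:2] = 0, z = w[2:8] = 102200.
Check: |xy| = 2 ≤ 4 and |y| = 1 ≥ 1. Reading y takes M from D back to D, so every xyⁱz is accepted.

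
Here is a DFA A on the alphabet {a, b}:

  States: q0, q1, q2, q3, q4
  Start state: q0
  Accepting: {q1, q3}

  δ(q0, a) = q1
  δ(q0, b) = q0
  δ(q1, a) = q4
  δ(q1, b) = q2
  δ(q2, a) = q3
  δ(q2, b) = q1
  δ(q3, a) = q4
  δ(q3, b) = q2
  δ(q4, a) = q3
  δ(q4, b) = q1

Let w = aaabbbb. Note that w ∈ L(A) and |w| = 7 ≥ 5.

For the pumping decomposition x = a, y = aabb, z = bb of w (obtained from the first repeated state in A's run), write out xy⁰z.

abb

xy⁰z = xz = a·bb = abb.
Reading y = aabb takes A from q1 back to q1, so after x the machine is still in q1, and z then leads to the accepting state q1. Hence abb ∈ L(A).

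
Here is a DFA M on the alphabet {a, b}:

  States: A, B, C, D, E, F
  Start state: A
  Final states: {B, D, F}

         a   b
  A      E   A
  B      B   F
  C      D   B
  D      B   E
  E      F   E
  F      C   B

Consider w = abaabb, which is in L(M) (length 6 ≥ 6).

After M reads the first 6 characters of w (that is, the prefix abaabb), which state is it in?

State sequence: A -a-> E -b-> E -a-> F -a-> C -b-> B -b-> F

After reading 6 characters, M is in state F.

F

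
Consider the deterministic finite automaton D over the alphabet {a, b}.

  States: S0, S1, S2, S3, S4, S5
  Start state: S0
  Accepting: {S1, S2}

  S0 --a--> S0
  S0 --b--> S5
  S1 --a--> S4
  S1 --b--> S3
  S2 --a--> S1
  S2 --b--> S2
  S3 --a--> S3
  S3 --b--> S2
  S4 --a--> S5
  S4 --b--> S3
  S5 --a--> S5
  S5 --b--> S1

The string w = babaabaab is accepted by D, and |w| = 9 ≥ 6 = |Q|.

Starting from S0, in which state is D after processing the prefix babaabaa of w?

State sequence: S0 -b-> S5 -a-> S5 -b-> S1 -a-> S4 -a-> S5 -b-> S1 -a-> S4 -a-> S5

After reading 8 characters, D is in state S5.
(This kind of state-tracing is the core of the pumping-lemma construction: with 6 states, pigeonhole forces a repeat within the first 6 steps.)

S5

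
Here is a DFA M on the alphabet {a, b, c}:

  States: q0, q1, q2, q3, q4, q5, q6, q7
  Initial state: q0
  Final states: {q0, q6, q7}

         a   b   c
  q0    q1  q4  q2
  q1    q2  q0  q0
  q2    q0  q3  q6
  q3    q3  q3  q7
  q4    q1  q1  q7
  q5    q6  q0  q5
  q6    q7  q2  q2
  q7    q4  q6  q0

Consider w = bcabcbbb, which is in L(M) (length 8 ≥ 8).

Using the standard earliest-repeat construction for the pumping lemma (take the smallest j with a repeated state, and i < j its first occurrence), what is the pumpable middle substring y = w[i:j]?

ca

State sequence: q0 -b-> q4 -c-> q7 -a-> q4 -b-> q1 -c-> q0 -b-> q4 -b-> q1 -b-> q0
First repeat at step 3: q4 was already visited.

So i = 1, j = 3, giving x = w[0:1] = b, y = w[1:3] = ca, z = w[3:8] = bcbbb.
Check: |xy| = 3 ≤ 8 and |y| = 2 ≥ 1. Reading y takes M from q4 back to q4, so every xyⁱz is accepted.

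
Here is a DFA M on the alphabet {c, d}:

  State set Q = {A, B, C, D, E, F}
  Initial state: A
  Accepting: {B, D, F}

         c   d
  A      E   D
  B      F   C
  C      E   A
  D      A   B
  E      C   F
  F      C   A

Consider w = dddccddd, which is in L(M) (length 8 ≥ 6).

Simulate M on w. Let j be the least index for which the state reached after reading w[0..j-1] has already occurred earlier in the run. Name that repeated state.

C

State sequence: A -d-> D -d-> B -d-> C -c-> E -c-> C -d-> A -d-> D -d-> B
First repeat at step 5: C was already visited.

The earliest repeat is at step j = 5: M is in C, which it already visited at step i = 3.
Pumping length from the standard proof: p = 6 (the number of states). The repeated state found above gives |xy| = j ≤ 6 and |y| = j − i ≥ 1.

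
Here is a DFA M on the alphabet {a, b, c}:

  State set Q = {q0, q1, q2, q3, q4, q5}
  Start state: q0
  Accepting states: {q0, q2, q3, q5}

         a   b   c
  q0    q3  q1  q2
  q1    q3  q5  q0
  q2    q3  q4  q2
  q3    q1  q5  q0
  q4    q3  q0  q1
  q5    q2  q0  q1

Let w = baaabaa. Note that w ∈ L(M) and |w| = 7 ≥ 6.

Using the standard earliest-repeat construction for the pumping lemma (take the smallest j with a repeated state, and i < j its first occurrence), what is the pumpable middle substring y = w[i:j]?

aa

Run of M on w = b a a a b a a:
  step 0: q0  (start)
  step 1: q1  (read b: q0→q1)
  step 2: q3  (read a: q1→q3)
  step 3: q1  (read a: q3→q1)   ← first repeat (q1 seen earlier)
  step 4: q3  (read a: q1→q3)
  step 5: q5  (read b: q3→q5)
  step 6: q2  (read a: q5→q2)
  step 7: q3  (read a: q2→q3)

So i = 1, j = 3, giving x = w[0:1] = b, y = w[1:3] = aa, z = w[3:7] = abaa.
Check: |xy| = 3 ≤ 6 and |y| = 2 ≥ 1. Reading y takes M from q1 back to q1, so every xyⁱz is accepted.
Since M has 6 states, any run of length ≥ 6 visits 6+1 states, so by pigeonhole some state repeats within the first 6 steps — that repeat gives the pumpable loop.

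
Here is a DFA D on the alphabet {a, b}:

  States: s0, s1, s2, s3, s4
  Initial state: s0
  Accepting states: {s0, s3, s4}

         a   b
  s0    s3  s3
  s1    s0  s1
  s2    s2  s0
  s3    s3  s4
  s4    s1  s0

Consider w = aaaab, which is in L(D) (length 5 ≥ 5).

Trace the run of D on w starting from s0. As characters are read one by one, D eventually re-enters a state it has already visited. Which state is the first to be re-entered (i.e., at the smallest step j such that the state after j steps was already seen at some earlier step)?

State sequence: s0 -a-> s3 -a-> s3 -a-> s3 -a-> s3 -b-> s4
First repeat at step 2: s3 was already visited.

The earliest repeat is at step j = 2: D is in s3, which it already visited at step i = 1.
The DFA has 5 states, so the proof of the pumping lemma guarantees a repeated state among the first 5+1 visited; the segment between the two visits is the pumpable y.

s3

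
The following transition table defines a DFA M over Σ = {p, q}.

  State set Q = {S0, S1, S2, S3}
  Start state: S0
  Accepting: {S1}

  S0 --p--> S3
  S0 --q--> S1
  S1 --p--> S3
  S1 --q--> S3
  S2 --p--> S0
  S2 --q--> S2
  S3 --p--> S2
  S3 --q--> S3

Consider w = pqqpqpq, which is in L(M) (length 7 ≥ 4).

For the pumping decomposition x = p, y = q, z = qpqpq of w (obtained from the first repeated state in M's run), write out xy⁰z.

xy⁰z = xz = p·qpqpq = pqpqpq.
Reading y = q takes M from S3 back to S3, so after x the machine is still in S3, and z then leads to the accepting state S1. Hence pqpqpq ∈ L(M).

pqpqpq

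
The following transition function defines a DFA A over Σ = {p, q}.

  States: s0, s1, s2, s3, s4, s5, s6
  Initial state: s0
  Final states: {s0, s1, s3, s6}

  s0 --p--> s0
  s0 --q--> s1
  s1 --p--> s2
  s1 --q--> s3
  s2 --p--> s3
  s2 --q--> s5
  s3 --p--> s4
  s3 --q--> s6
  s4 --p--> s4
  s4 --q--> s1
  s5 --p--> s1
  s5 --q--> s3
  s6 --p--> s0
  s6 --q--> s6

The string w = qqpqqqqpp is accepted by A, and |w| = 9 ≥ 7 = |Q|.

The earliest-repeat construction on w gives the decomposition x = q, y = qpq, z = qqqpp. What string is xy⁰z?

qqqqpp

xy⁰z = xz = q·qqqpp = qqqqpp.
Reading y = qpq takes A from s1 back to s1, so after x the machine is still in s1, and z then leads to the accepting state s0. Hence qqqqpp ∈ L(A).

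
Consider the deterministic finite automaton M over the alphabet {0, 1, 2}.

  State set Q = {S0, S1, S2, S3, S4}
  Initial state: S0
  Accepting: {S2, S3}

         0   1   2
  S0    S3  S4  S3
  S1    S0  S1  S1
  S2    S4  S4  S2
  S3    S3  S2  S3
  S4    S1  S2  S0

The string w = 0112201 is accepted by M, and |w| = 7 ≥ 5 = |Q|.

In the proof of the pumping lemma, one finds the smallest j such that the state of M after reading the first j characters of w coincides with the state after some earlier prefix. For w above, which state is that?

State sequence: S0 -0-> S3 -1-> S2 -1-> S4 -2-> S0 -2-> S3 -0-> S3 -1-> S2
First repeat at step 4: S0 was already visited.

The earliest repeat is at step j = 4: M is in S0, which it already visited at step i = 0.
Pumping length from the standard proof: p = 5 (the number of states). The repeated state found above gives |xy| = j ≤ 5 and |y| = j − i ≥ 1.

S0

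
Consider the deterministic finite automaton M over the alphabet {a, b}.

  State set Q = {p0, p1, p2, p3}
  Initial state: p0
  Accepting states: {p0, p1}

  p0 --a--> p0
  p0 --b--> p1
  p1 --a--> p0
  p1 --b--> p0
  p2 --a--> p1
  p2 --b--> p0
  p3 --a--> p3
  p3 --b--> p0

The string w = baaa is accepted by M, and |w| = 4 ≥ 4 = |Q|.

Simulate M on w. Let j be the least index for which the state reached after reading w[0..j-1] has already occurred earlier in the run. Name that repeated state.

Run of M on w = b a a a:
  step 0: p0  (start)
  step 1: p1  (read b: p0→p1)
  step 2: p0  (read a: p1→p0)   ← first repeat (p0 seen earlier)
  step 3: p0  (read a: p0→p0)
  step 4: p0  (read a: p0→p0)

The earliest repeat is at step j = 2: M is in p0, which it already visited at step i = 0.
Since M has 4 states, any run of length ≥ 4 visits 4+1 states, so by pigeonhole some state repeats within the first 4 steps — that repeat gives the pumpable loop.

p0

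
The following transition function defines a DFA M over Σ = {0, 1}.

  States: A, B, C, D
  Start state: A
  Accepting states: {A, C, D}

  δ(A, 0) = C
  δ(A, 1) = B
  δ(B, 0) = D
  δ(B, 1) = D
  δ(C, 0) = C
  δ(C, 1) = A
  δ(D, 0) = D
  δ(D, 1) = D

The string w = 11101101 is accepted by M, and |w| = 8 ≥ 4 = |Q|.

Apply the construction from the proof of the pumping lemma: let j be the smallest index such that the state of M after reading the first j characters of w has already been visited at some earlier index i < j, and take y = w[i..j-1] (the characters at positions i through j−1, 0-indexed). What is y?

1

State sequence: A -1-> B -1-> D -1-> D -0-> D -1-> D -1-> D -0-> D -1-> D
First repeat at step 3: D was already visited.

So i = 2, j = 3, giving x = w[0:2] = 11, y = w[2:3] = 1, z = w[3:8] = 01101.
Check: |xy| = 3 ≤ 4 and |y| = 1 ≥ 1. Reading y takes M from D back to D, so every xyⁱz is accepted.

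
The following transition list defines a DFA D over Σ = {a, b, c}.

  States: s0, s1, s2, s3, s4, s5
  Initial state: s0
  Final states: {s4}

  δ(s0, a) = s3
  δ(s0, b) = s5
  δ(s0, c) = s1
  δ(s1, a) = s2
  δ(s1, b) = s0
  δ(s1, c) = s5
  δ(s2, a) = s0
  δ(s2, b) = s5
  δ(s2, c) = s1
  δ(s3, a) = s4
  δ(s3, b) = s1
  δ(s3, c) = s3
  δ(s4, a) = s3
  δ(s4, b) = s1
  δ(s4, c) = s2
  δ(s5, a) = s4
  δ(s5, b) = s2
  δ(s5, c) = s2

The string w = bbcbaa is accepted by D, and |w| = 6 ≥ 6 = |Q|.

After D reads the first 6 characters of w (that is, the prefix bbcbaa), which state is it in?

Run of D on the first 6 characters of w = b b c b a a:
  step 0: s0  (start)
  step 1: s5  (read b: s0→s5)
  step 2: s2  (read b: s5→s2)
  step 3: s1  (read c: s2→s1)
  step 4: s0  (read b: s1→s0)
  step 5: s3  (read a: s0→s3)
  step 6: s4  (read a: s3→s4)

After reading 6 characters, D is in state s4.
(This kind of state-tracing is the core of the pumping-lemma construction: with 6 states, pigeonhole forces a repeat within the first 6 steps.)

s4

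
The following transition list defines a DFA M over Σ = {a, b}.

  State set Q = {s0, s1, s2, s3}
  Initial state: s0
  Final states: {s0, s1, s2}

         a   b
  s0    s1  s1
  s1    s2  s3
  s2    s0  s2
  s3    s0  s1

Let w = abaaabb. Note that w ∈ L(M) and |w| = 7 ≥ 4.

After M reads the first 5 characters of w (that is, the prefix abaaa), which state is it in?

State sequence: s0 -a-> s1 -b-> s3 -a-> s0 -a-> s1 -a-> s2

After reading 5 characters, M is in state s2.
(This kind of state-tracing is the core of the pumping-lemma construction: with 4 states, pigeonhole forces a repeat within the first 4 steps.)

s2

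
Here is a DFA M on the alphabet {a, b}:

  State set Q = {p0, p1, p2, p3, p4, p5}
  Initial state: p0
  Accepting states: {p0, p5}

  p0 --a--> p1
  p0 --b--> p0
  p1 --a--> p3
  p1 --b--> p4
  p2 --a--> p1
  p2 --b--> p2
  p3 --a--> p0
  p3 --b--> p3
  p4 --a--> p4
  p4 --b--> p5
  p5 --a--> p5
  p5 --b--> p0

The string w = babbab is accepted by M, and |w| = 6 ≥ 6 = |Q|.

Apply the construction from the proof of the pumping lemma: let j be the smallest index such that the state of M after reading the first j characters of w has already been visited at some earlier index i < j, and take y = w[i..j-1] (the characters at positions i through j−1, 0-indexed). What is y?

b

Run of M on w = b a b b a b:
  step 0: p0  (start)
  step 1: p0  (read b: p0→p0)   ← first repeat (p0 seen earlier)
  step 2: p1  (read a: p0→p1)
  step 3: p4  (read b: p1→p4)
  step 4: p5  (read b: p4→p5)
  step 5: p5  (read a: p5→p5)
  step 6: p0  (read b: p5→p0)

So i = 0, j = 1, giving x = w[0:0] = ε, y = w[0:1] = b, z = w[1:6] = abbab.
Check: |xy| = 1 ≤ 6 and |y| = 1 ≥ 1. Reading y takes M from p0 back to p0, so every xyⁱz is accepted.
With |Q| = 6, pigeonhole forces a state repeat no later than step 6; the substring read between the first and second visits to that state can be pumped.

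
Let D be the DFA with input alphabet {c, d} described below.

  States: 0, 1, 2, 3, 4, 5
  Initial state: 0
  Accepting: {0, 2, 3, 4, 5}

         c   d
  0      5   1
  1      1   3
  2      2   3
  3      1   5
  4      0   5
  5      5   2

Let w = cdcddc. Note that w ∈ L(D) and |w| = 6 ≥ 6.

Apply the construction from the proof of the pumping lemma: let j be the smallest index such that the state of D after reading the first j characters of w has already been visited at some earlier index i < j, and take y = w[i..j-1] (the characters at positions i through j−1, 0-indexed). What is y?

c

Run of D on w = c d c d d c:
  step 0: 0  (start)
  step 1: 5  (read c: 0→5)
  step 2: 2  (read d: 5→2)
  step 3: 2  (read c: 2→2)   ← first repeat (2 seen earlier)
  step 4: 3  (read d: 2→3)
  step 5: 5  (read d: 3→5)
  step 6: 5  (read c: 5→5)

So i = 2, j = 3, giving x = w[0:2] = cd, y = w[2:3] = c, z = w[3:6] = ddc.
Check: |xy| = 3 ≤ 6 and |y| = 1 ≥ 1. Reading y takes D from 2 back to 2, so every xyⁱz is accepted.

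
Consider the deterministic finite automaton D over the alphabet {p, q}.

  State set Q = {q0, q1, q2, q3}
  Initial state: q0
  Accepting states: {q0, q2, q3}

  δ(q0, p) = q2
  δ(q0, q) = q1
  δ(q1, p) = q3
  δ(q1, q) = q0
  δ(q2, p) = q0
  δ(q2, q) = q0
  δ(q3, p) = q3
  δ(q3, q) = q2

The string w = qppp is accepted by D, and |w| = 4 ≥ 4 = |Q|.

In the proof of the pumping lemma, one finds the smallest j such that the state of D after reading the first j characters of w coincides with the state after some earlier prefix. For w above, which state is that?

q3

Run of D on w = q p p p:
  step 0: q0  (start)
  step 1: q1  (read q: q0→q1)
  step 2: q3  (read p: q1→q3)
  step 3: q3  (read p: q3→q3)   ← first repeat (q3 seen earlier)
  step 4: q3  (read p: q3→q3)

The earliest repeat is at step j = 3: D is in q3, which it already visited at step i = 2.
With |Q| = 4, pigeonhole forces a state repeat no later than step 4; the substring read between the first and second visits to that state can be pumped.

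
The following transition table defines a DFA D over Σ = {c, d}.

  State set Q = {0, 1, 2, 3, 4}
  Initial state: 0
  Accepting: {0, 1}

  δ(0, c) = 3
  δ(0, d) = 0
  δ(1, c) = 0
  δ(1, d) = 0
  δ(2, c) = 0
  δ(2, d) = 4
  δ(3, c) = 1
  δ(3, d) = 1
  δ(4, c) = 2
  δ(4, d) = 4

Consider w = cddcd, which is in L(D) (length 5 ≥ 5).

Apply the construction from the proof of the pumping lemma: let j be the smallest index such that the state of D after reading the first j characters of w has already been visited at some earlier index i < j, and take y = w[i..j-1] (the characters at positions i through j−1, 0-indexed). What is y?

State sequence: 0 -c-> 3 -d-> 1 -d-> 0 -c-> 3 -d-> 1
First repeat at step 3: 0 was already visited.

So i = 0, j = 3, giving x = w[0:0] = ε, y = w[0:3] = cdd, z = w[3:5] = cd.
Check: |xy| = 3 ≤ 5 and |y| = 3 ≥ 1. Reading y takes D from 0 back to 0, so every xyⁱz is accepted.

cdd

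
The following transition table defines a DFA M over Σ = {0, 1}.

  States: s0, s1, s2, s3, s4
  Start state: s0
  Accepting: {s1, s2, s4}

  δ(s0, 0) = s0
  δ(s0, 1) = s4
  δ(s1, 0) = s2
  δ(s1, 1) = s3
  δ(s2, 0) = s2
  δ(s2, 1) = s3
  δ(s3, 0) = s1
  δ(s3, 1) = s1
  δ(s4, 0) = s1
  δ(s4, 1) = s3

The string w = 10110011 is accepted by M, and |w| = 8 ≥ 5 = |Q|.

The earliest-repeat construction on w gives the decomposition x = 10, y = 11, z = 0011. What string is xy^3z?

xy^3z = 10·11·11·11·0011 = 101111110011.
Reading y = 11 takes M from s1 back to s1, so after x·y·y·y the machine is still in s1, and z then leads to the accepting state s1. Hence 101111110011 ∈ L(M).

101111110011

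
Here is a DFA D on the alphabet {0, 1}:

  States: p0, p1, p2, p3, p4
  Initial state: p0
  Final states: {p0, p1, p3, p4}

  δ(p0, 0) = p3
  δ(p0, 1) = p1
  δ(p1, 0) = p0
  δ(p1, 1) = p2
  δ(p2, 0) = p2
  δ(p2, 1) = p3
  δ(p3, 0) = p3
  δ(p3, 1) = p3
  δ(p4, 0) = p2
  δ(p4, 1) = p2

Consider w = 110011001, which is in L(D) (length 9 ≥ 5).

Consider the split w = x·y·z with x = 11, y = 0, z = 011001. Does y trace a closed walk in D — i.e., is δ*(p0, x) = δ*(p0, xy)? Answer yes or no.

Run of D on the first 3 characters of w = 1 1 0:
  step 0: p0  (start)
  step 1: p1  (read 1: p0→p1)
  step 2: p2  (read 1: p1→p2)
  step 3: p2  (read 0: p2→p2)

After x (step 2): p2. After xy (step 3): p2.
They match, so y = 0 drives D around a cycle from p2 back to itself; pumping y any number of times keeps D in p2 before reading z, and xyⁱz ∈ L(D) for every i ≥ 0.

yes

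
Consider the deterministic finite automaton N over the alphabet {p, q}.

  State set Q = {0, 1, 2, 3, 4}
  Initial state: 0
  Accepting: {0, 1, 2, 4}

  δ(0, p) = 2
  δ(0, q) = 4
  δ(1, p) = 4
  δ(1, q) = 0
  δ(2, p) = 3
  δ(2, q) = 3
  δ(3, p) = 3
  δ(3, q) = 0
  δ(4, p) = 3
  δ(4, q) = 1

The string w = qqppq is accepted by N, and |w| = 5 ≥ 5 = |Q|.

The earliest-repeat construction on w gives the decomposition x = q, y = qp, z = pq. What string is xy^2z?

xy^2z = q·qp·qp·pq = qqpqppq.
Reading y = qp takes N from 4 back to 4, so after x·y·y the machine is still in 4, and z then leads to the accepting state 0. Hence qqpqppq ∈ L(N).

qqpqppq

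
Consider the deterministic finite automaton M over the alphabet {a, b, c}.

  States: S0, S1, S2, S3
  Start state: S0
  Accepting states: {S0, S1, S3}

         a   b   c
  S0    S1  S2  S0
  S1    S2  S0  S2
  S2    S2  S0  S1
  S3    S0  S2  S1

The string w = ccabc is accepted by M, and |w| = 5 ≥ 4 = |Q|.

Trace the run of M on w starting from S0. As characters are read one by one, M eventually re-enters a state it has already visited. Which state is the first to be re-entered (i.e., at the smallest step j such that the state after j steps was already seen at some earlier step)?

Run of M on w = c c a b c:
  step 0: S0  (start)
  step 1: S0  (read c: S0→S0)   ← first repeat (S0 seen earlier)
  step 2: S0  (read c: S0→S0)
  step 3: S1  (read a: S0→S1)
  step 4: S0  (read b: S1→S0)
  step 5: S0  (read c: S0→S0)

The earliest repeat is at step j = 1: M is in S0, which it already visited at step i = 0.

S0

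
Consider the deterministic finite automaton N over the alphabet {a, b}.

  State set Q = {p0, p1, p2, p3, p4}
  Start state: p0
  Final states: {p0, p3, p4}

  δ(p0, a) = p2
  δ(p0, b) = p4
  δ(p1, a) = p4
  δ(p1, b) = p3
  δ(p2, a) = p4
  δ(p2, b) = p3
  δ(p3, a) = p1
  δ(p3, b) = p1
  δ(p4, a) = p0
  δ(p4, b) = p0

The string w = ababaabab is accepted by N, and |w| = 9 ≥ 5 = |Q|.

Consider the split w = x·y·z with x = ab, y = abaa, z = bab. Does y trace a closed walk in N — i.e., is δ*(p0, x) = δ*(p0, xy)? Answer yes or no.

State sequence: p0 -a-> p2 -b-> p3 -a-> p1 -b-> p3 -a-> p1 -a-> p4

After x (step 2): p3. After xy (step 6): p4.
They differ (p3 ≠ p4), so y is not a cycle from the state after x; this split is not the one the pumping-lemma construction produces, and pumping y need not keep the string in L(N).

no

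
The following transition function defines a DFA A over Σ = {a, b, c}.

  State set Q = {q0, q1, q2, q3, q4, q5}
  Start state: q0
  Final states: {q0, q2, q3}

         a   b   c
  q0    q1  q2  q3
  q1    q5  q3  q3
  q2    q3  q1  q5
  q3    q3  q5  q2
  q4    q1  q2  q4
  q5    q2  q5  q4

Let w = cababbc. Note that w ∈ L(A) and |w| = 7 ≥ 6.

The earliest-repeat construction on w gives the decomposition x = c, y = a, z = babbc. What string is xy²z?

caababbc

xy^2z = c·a·a·babbc = caababbc.
Reading y = a takes A from q3 back to q3, so after x·y·y the machine is still in q3, and z then leads to the accepting state q2. Hence caababbc ∈ L(A).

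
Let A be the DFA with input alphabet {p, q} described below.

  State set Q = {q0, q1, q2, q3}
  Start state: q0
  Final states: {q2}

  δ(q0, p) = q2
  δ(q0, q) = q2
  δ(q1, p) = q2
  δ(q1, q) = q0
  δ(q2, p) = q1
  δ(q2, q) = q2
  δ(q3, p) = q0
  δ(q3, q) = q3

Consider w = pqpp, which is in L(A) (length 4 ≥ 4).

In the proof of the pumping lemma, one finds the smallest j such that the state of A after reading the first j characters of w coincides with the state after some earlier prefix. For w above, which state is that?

Run of A on w = p q p p:
  step 0: q0  (start)
  step 1: q2  (read p: q0→q2)
  step 2: q2  (read q: q2→q2)   ← first repeat (q2 seen earlier)
  step 3: q1  (read p: q2→q1)
  step 4: q2  (read p: q1→q2)

The earliest repeat is at step j = 2: A is in q2, which it already visited at step i = 1.

q2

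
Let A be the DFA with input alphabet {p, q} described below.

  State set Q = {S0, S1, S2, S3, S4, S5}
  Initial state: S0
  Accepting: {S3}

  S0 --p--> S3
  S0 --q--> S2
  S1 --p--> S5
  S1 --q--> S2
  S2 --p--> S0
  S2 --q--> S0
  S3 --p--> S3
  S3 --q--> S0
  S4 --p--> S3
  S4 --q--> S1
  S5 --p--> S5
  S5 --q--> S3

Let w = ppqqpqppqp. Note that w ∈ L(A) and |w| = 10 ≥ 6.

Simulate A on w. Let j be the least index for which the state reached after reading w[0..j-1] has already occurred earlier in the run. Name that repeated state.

Run of A on w = p p q q p q p p q p:
  step 0: S0  (start)
  step 1: S3  (read p: S0→S3)
  step 2: S3  (read p: S3→S3)   ← first repeat (S3 seen earlier)
  step 3: S0  (read q: S3→S0)
  step 4: S2  (read q: S0→S2)
  step 5: S0  (read p: S2→S0)
  step 6: S2  (read q: S0→S2)
  step 7: S0  (read p: S2→S0)
  step 8: S3  (read p: S0→S3)
  step 9: S0  (read q: S3→S0)
  step 10: S3  (read p: S0→S3)

The earliest repeat is at step j = 2: A is in S3, which it already visited at step i = 1.
Since A has 6 states, any run of length ≥ 6 visits 6+1 states, so by pigeonhole some state repeats within the first 6 steps — that repeat gives the pumpable loop.

S3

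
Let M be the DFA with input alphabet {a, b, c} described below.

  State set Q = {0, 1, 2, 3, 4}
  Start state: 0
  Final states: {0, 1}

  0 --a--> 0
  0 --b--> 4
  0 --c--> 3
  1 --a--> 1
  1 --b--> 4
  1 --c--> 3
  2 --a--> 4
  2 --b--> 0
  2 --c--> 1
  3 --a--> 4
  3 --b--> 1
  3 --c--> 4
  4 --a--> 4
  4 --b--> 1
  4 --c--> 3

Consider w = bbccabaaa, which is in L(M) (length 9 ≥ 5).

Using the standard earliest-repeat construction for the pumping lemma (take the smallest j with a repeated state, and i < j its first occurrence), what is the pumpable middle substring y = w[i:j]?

bcc

Run of M on w = b b c c a b a a a:
  step 0: 0  (start)
  step 1: 4  (read b: 0→4)
  step 2: 1  (read b: 4→1)
  step 3: 3  (read c: 1→3)
  step 4: 4  (read c: 3→4)   ← first repeat (4 seen earlier)
  step 5: 4  (read a: 4→4)
  step 6: 1  (read b: 4→1)
  step 7: 1  (read a: 1→1)
  step 8: 1  (read a: 1→1)
  step 9: 1  (read a: 1→1)

So i = 1, j = 4, giving x = w[0:1] = b, y = w[1:4] = bcc, z = w[4:9] = abaaa.
Check: |xy| = 4 ≤ 5 and |y| = 3 ≥ 1. Reading y takes M from 4 back to 4, so every xyⁱz is accepted.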